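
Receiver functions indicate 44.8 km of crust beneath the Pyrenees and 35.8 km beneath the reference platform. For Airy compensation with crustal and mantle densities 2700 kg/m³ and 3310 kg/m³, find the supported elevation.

1.66 km

Excess crust Δ = 44.8 km − 35.8 km = 9 km, split between elevation h and root r with h + r = Δ.
Airy balance ρ_c h = (ρ_m − ρ_c) r gives r = h ρ_c/(ρ_m − ρ_c), so h (1 + ρ_c/(ρ_m − ρ_c)) = Δ, i.e. h = Δ (ρ_m − ρ_c)/ρ_m.
h = 9 km × 610/3310 = 1.66 km.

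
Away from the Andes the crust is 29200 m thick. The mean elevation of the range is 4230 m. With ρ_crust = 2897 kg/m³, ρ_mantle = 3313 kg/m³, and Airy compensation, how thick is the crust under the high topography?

Root depth r = h ρ_c / (ρ_m − ρ_c) = 4230 m × 2897 / 416 = 29460 m.
Total thickness = T + h + r = 29200 m + 4230 m + 29460 m = 62900 m.

62900 m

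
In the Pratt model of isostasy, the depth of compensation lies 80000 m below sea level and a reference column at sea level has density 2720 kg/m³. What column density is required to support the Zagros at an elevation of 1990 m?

2650 kg/m³

Pratt balance: ρ_ref D = ρ (D + h).
ρ = ρ_ref D/(D + h) = 2720 × 80000 m/(80000 m + 1990 m) = 2650 kg/m³.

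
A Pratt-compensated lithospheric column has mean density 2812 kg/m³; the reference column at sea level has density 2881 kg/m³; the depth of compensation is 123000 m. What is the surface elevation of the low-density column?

3020 m

ρ_ref D = ρ (D + h) → h = D (ρ_ref − ρ)/ρ.
h = 123000 m × (2881 − 2812)/2812 = 3020 m.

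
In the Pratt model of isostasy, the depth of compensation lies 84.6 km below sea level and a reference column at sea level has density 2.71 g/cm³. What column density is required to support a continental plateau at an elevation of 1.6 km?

2.66 g/cm³

Pratt balance: ρ_ref D = ρ (D + h).
ρ = ρ_ref D/(D + h) = 2.71 × 84.6 km/(84.6 km + 1.6 km) = 2.66 g/cm³.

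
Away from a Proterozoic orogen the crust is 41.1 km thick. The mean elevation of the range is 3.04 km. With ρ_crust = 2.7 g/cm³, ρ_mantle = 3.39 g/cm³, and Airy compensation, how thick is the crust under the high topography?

56 km

Root depth r = h ρ_c / (ρ_m − ρ_c) = 3.04 km × 2.7 / 0.69 = 11.9 km.
Total thickness = T + h + r = 41.1 km + 3.04 km + 11.9 km = 56 km.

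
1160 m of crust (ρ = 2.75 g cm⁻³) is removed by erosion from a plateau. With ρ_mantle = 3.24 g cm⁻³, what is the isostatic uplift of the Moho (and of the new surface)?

985 m

Unloading: uplift u = e ρ_c/ρ_m = 1160 m × 2.75/3.24 = 985 m.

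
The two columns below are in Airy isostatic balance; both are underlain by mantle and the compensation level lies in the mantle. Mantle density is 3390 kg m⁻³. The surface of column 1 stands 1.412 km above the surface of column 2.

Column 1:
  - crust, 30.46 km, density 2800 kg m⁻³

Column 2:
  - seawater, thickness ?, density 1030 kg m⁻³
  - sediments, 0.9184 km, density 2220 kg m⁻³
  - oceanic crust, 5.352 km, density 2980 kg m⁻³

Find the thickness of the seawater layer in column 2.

Take the compensation level at the base of the deeper column (depth z_c below the surface of column 1) and equate Σ ρ_i t_i down to z_c; mantle fills any gap and the z_c terms cancel.
Column 1: 30.46×2800 + (z_c − 30.46)×3390
Column 2: 1.412×0 + x×1030 + 0.9184×2220 + 5.352×2980 + (z_c − 1.412 − 6.2704 − x)×3390
The z_c×3390 term appears on both sides and cancels. Collect the known terms of each column as K = Σ(ρt)_known − 3390 × (depth of known layers): K_1 = 85288 − 3390×30.46 = −17971.4; K_2 = 17987.808 − 3390×(1.412 + 6.2704) = −8055.528.
Balance: K_1 = K_2 − x×(3390 − 1030), so x = (K_2 − K_1)/(3390 − 1030) = 9915.87/2360 = 4.2 km.

4.2 km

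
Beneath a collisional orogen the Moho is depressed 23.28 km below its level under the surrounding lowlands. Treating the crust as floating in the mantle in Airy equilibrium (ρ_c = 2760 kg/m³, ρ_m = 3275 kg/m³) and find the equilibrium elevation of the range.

Equating mass per unit area of the two columns: ρ_c h = (ρ_m − ρ_c) r.
h = r (ρ_m − ρ_c) / ρ_c = 23.28 km × (3275 − 2760) / 2760 = 4.34 km.

4.34 km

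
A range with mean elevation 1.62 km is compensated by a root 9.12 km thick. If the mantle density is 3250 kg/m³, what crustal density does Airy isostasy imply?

2760 kg/m³

ρ_c h = (ρ_m − ρ_c) r → ρ_c (h + r) = ρ_m r → ρ_c = ρ_m r / (h + r).
ρ_c = 3250 × 9.12 km / (1.62 km + 9.12 km) = 2760 kg/m³.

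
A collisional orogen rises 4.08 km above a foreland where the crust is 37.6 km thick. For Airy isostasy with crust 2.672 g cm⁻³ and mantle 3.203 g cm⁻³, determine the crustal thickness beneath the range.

62.2 km

Root depth r = h ρ_c / (ρ_m − ρ_c) = 4.08 km × 2.672 / 0.531 = 20.53 km.
Total thickness = T + h + r = 37.6 km + 4.08 km + 20.53 km = 62.2 km.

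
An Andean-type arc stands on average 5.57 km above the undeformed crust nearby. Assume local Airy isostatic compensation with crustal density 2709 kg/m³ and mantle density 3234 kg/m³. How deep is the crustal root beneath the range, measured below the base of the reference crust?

28.7 km

Equating mass per unit area of the two columns: the weight of the topography is balanced by the buoyancy of the root, ρ_c h = (ρ_m − ρ_c) r.
r = h · ρ_c / (ρ_m − ρ_c) = 5.57 km × 2709 / (3234 − 2709) = 28.7 km.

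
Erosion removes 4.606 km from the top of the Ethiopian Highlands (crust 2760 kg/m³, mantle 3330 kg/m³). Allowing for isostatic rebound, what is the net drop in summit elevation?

Rebound u = e ρ_c/ρ_m = 4.606 km × 2760/3330 = 3.818 km.
Net surface drop = e − u = 4.606 km − 3.818 km = e (ρ_m − ρ_c)/ρ_m = 0.788 km.

0.788 km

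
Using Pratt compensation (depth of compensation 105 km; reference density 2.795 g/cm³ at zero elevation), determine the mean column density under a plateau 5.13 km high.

2.66 g/cm³

Pratt balance: ρ_ref D = ρ (D + h).
ρ = ρ_ref D/(D + h) = 2.795 × 105 km/(105 km + 5.13 km) = 2.66 g/cm³.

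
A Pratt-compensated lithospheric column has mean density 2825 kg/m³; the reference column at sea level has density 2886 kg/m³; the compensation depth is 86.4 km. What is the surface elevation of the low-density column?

1.87 km

ρ_ref D = ρ (D + h) → h = D (ρ_ref − ρ)/ρ.
h = 86.4 km × (2886 − 2825)/2825 = 1.87 km.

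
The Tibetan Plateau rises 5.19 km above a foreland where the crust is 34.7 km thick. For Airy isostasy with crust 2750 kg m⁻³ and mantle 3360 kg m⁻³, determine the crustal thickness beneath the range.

63.3 km

Root depth r = h ρ_c / (ρ_m − ρ_c) = 5.19 km × 2750 / 610 = 23.4 km.
Total thickness = T + h + r = 34.7 km + 5.19 km + 23.4 km = 63.3 km.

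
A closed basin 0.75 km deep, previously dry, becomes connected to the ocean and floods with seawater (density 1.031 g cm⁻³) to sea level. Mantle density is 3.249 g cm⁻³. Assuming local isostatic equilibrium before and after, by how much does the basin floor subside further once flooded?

0.349 km

After flooding the water column is d + s deep. Its weight must equal the weight of mantle displaced by the extra subsidence s: (d + s) ρ_w = s ρ_m.
s = d ρ_w / (ρ_m − ρ_w) = 0.75 km × 1.031/(3.249 − 1.031) = 0.349 km.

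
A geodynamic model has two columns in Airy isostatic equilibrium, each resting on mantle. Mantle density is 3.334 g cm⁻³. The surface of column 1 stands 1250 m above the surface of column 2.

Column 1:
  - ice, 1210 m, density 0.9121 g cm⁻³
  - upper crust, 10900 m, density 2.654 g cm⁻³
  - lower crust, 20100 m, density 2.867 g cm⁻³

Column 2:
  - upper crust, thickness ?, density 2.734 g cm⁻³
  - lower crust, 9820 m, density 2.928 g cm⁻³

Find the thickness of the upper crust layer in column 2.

Take the compensation level at the base of the deeper column (depth z_c below the surface of column 1) and equate Σ ρ_i t_i down to z_c; mantle fills any gap and the z_c terms cancel.
Column 1: 1210×0.9121 + 10900×2.654 + 20100×2.867 + (z_c − 32210)×3.334
Column 2: 1250×0 + x×2.734 + 9820×2.928 + (z_c − 1250 − 9820 − x)×3.334
The z_c×3.334 term appears on both sides and cancels. Collect the known terms of each column as K = Σ(ρt)_known − 3.334 × (depth of known layers): K_1 = 87658.941 − 3.334×32210 = −19729.199; K_2 = 28752.96 − 3.334×(1250 + 9820) = −8154.42.
Balance: K_1 = K_2 − x×(3.334 − 2.734), so x = (K_2 − K_1)/(3.334 − 2.734) = 11574.8/0.6 = 19300 m.

19300 m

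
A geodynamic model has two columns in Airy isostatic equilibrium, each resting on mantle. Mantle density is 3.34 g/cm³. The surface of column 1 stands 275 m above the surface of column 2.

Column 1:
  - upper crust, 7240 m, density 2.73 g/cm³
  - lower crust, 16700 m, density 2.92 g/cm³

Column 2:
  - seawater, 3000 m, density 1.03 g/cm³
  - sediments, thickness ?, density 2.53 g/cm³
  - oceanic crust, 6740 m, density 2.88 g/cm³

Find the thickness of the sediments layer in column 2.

Take the compensation level at the base of the deeper column (depth z_c below the surface of column 1) and equate Σ ρ_i t_i down to z_c; mantle fills any gap and the z_c terms cancel.
Column 1: 7240×2.73 + 16700×2.92 + (z_c − 23940)×3.34
Column 2: 275×0 + 3000×1.03 + x×2.53 + 6740×2.88 + (z_c − 275 − 9740 − x)×3.34
The z_c×3.34 term appears on both sides and cancels. Collect the known terms of each column as K = Σ(ρt)_known − 3.34 × (depth of known layers): K_1 = 68529.2 − 3.34×23940 = −11430.4; K_2 = 22501.2 − 3.34×(275 + 9740) = −10948.9.
Balance: K_1 = K_2 − x×(3.34 − 2.53), so x = (K_2 − K_1)/(3.34 − 2.53) = 481.5/0.81 = 594 m.

594 m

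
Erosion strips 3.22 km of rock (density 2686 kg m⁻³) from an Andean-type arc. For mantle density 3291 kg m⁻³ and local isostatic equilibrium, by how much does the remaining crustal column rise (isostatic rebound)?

2.63 km

Unloading: uplift u = e ρ_c/ρ_m = 3.22 km × 2686/3291 = 2.63 km.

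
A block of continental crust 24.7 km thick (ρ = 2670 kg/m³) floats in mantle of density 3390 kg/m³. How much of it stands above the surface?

Floating equilibrium: submerged depth d = t ρ_obj/ρ_fluid = 24.7 km × 2670/3390 = 19.45 km.
Freeboard = t − d = 24.7 km − 19.45 km = 5.25 km.

5.25 km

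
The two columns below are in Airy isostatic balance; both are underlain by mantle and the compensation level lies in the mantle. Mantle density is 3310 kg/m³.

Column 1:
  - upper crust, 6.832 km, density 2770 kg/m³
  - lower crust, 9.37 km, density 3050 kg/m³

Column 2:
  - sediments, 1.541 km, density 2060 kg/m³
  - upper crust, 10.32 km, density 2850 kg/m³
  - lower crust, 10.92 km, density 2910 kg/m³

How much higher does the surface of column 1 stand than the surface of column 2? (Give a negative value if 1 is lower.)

For any compensation level in the mantle, the mantle terms cancel and isostasy reduces to e = (Σt_1 − Σt_2) − (Σ(ρt)_1 − Σ(ρt)_2) / ρ_m.
Σt_1 = 16.202 km; Σt_2 = 22.781 km; Σ(ρt)_1 = 47503.14; Σ(ρt)_2 = 64363.66 (in km·kg/m³).
e = (16.202 − 22.781) − (47503.14 − 64363.66) / 3310 = −1.49 km.

−1.49 km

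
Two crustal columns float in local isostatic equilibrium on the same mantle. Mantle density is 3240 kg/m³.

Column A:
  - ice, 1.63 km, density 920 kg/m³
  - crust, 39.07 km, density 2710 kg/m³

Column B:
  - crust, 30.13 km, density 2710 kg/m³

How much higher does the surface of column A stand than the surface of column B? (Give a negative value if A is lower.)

2.63 km

For any compensation level in the mantle, the mantle terms cancel and isostasy reduces to e = (Σt_A − Σt_B) − (Σ(ρt)_A − Σ(ρt)_B) / ρ_m.
Σt_A = 40.7 km; Σt_B = 30.13 km; Σ(ρt)_A = 107379.3; Σ(ρt)_B = 81652.3 (in km·kg/m³).
e = (40.7 − 30.13) − (107379.3 − 81652.3) / 3240 = 2.63 km.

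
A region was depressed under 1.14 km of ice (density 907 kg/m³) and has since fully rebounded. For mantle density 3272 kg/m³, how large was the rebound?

Removing the load lets mantle flow back in; uplift u satisfies ρ_ice t = ρ_m u.
u = t ρ_ice/ρ_m = 1.14 km × 907/3272 = 0.316 km.

0.316 km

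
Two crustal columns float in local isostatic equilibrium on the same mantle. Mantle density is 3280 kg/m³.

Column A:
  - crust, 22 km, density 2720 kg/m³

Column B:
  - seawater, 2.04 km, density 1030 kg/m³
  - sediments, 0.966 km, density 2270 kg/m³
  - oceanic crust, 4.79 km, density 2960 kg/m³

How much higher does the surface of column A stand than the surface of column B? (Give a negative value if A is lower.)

1.59 km

For any compensation level in the mantle, the mantle terms cancel and isostasy reduces to e = (Σt_A − Σt_B) − (Σ(ρt)_A − Σ(ρt)_B) / ρ_m.
Σt_A = 22 km; Σt_B = 7.796 km; Σ(ρt)_A = 59840; Σ(ρt)_B = 18472.42 (in km·kg/m³).
e = (22 − 7.796) − (59840 − 18472.42) / 3280 = 1.59 km.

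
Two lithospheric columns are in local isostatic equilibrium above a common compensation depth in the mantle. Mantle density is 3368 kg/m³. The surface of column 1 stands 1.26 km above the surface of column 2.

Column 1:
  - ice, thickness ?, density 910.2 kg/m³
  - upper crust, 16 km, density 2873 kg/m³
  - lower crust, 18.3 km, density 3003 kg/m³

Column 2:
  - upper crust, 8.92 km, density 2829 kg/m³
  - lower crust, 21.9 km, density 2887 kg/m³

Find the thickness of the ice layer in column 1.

2.03 km

Take the compensation level at the base of the deeper column (depth z_c below the surface of column 1) and equate Σ ρ_i t_i down to z_c; mantle fills any gap and the z_c terms cancel.
Column 1: x×910.2 + 16×2873 + 18.3×3003 + (z_c − 34.3 − x)×3368
Column 2: 1.26×0 + 8.92×2829 + 21.9×2887 + (z_c − 1.26 − 30.82)×3368
The z_c×3368 term appears on both sides and cancels. Collect the known terms of each column as K = Σ(ρt)_known − 3368 × (depth of known layers): K_1 = 100922.9 − 3368×34.3 = −14599.5; K_2 = 88459.98 − 3368×(1.26 + 30.82) = −19585.46.
Balance: K_1 − x×(3368 − 910.2) = K_2, so x = (K_1 − K_2)/(3368 − 910.2) = 4985.96/2457.8 = 2.03 km.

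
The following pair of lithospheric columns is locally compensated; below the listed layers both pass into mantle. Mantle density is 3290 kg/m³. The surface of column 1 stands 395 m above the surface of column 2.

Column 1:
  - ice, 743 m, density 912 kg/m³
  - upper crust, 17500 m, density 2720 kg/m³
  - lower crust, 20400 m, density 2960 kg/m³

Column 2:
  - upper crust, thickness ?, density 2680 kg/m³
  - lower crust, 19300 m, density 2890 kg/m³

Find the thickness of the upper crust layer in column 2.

15500 m

Take the compensation level at the base of the deeper column (depth z_c below the surface of column 1) and equate Σ ρ_i t_i down to z_c; mantle fills any gap and the z_c terms cancel.
Column 1: 743×912 + 17500×2720 + 20400×2960 + (z_c − 38643)×3290
Column 2: 395×0 + x×2680 + 19300×2890 + (z_c − 395 − 19300 − x)×3290
The z_c×3290 term appears on both sides and cancels. Collect the known terms of each column as K = Σ(ρt)_known − 3290 × (depth of known layers): K_1 = 108661616 − 3290×38643 = −18473854; K_2 = 55777000 − 3290×(395 + 19300) = −9019550.
Balance: K_1 = K_2 − x×(3290 − 2680), so x = (K_2 − K_1)/(3290 − 2680) = 9454300/610 = 15500 m.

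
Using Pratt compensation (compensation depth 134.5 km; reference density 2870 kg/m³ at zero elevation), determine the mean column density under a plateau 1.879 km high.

2830 kg/m³

Pratt balance: ρ_ref D = ρ (D + h).
ρ = ρ_ref D/(D + h) = 2870 × 134.5 km/(134.5 km + 1.879 km) = 2830 kg/m³.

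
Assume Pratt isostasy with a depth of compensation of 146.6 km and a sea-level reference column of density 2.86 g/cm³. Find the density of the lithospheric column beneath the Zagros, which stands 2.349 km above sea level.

Pratt balance: ρ_ref D = ρ (D + h).
ρ = ρ_ref D/(D + h) = 2.86 × 146.6 km/(146.6 km + 2.349 km) = 2.81 g/cm³.

2.81 g/cm³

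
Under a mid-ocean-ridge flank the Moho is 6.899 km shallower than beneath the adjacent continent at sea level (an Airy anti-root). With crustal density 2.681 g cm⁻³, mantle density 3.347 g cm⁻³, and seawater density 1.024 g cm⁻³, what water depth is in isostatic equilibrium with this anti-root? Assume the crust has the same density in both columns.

Replacing a thickness d of crust by seawater at the top must be balanced by replacing crust with mantle at the base: d (ρ_c − ρ_w) = a (ρ_m − ρ_c).
d = a (ρ_m − ρ_c)/(ρ_c − ρ_w) = 6.899 km × 0.666/1.657 = 2.77 km.

2.77 km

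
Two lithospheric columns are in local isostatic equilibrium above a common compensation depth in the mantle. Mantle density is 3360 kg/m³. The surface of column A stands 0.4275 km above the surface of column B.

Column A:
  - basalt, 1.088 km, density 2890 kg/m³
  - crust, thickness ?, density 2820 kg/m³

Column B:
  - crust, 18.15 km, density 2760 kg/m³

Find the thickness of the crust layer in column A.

Take the compensation level at the base of the deeper column (depth z_c below the surface of column A) and equate Σ ρ_i t_i down to z_c; mantle fills any gap and the z_c terms cancel.
Column A: 1.088×2890 + x×2820 + (z_c − 1.088 − x)×3360
Column B: 0.4275×0 + 18.15×2760 + (z_c − 0.4275 − 18.15)×3360
The z_c×3360 term appears on both sides and cancels. Collect the known terms of each column as K = Σ(ρt)_known − 3360 × (depth of known layers): K_A = 3144.32 − 3360×1.088 = −511.36; K_B = 50094 − 3360×(0.4275 + 18.15) = −12326.4.
Balance: K_A − x×(3360 − 2820) = K_B, so x = (K_A − K_B)/(3360 − 2820) = 11815/540 = 21.9 km.

21.9 km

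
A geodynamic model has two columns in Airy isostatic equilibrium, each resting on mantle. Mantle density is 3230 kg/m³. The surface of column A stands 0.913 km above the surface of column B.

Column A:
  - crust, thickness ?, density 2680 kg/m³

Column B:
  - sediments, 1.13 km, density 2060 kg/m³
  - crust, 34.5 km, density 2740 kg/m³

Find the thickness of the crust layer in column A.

38.5 km

Take the compensation level at the base of the deeper column (depth z_c below the surface of column A) and equate Σ ρ_i t_i down to z_c; mantle fills any gap and the z_c terms cancel.
Column A: x×2680 + (z_c − 0 − x)×3230
Column B: 0.913×0 + 1.13×2060 + 34.5×2740 + (z_c − 0.913 − 35.63)×3230
The z_c×3230 term appears on both sides and cancels. Collect the known terms of each column as K = Σ(ρt)_known − 3230 × (depth of known layers): K_A = 0 − 3230×0 = 0; K_B = 96857.8 − 3230×(0.913 + 35.63) = −21176.09.
Balance: K_A − x×(3230 − 2680) = K_B, so x = (K_A − K_B)/(3230 − 2680) = 21176.1/550 = 38.5 km.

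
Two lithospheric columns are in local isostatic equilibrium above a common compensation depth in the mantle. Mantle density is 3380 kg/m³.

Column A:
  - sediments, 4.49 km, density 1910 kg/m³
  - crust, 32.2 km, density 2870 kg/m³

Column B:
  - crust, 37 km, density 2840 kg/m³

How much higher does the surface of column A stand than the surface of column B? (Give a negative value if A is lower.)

0.9 km

For any compensation level in the mantle, the mantle terms cancel and isostasy reduces to e = (Σt_A − Σt_B) − (Σ(ρt)_A − Σ(ρt)_B) / ρ_m.
Σt_A = 36.69 km; Σt_B = 37 km; Σ(ρt)_A = 100989.9; Σ(ρt)_B = 105080 (in km·kg/m³).
e = (36.69 − 37) − (100989.9 − 105080) / 3380 = 0.9 km.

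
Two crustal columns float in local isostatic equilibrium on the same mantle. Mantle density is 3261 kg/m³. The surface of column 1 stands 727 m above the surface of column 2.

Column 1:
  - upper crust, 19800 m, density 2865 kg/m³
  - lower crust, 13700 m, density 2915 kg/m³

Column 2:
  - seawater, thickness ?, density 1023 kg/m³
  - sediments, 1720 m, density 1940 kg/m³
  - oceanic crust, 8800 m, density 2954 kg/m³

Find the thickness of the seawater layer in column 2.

2340 m

Take the compensation level at the base of the deeper column (depth z_c below the surface of column 1) and equate Σ ρ_i t_i down to z_c; mantle fills any gap and the z_c terms cancel.
Column 1: 19800×2865 + 13700×2915 + (z_c − 33500)×3261
Column 2: 727×0 + x×1023 + 1720×1940 + 8800×2954 + (z_c − 727 − 10520 − x)×3261
The z_c×3261 term appears on both sides and cancels. Collect the known terms of each column as K = Σ(ρt)_known − 3261 × (depth of known layers): K_1 = 96662500 − 3261×33500 = −12581000; K_2 = 29332000 − 3261×(727 + 10520) = −7344467.
Balance: K_1 = K_2 − x×(3261 − 1023), so x = (K_2 − K_1)/(3261 − 1023) = 5236530/2238 = 2340 m.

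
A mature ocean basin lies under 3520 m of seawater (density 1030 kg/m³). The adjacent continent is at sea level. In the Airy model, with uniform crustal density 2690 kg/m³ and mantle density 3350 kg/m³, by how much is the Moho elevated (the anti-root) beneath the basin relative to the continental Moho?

In Airy isostatic equilibrium: replacing crust with seawater at the top is compensated by replacing crust with mantle at the base: d (ρ_c − ρ_w) = a (ρ_m − ρ_c).
a = d (ρ_c − ρ_w)/(ρ_m − ρ_c) = 3520 m × 1660/660 = 8850 m.

8850 m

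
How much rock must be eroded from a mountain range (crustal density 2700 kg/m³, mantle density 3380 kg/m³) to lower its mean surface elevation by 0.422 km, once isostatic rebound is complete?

Net drop Δ = e − u = e − e ρ_c/ρ_m = e (ρ_m − ρ_c)/ρ_m.
e = Δ ρ_m/(ρ_m − ρ_c) = 0.422 km × 3380/680 = 2.1 km.

2.1 km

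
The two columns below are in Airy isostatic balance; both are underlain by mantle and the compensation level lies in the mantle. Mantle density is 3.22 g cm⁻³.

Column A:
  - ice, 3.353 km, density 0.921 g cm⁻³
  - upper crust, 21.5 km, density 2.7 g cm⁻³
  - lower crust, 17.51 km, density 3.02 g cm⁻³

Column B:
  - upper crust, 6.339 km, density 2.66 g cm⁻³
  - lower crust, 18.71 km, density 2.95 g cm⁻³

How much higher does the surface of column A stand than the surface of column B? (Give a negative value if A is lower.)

4.28 km

For any compensation level in the mantle, the mantle terms cancel and isostasy reduces to e = (Σt_A − Σt_B) − (Σ(ρt)_A − Σ(ρt)_B) / ρ_m.
Σt_A = 42.363 km; Σt_B = 25.049 km; Σ(ρt)_A = 114.018313; Σ(ρt)_B = 72.05624 (in km·g cm⁻³).
e = (42.363 − 25.049) − (114.018313 − 72.05624) / 3.22 = 4.28 km.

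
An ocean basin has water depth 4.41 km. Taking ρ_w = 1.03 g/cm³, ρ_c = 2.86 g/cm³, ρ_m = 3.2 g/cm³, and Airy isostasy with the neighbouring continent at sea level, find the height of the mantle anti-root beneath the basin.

By Archimedes' principle applied to the lithosphere: replacing crust with seawater at the top is compensated by replacing crust with mantle at the base: d (ρ_c − ρ_w) = a (ρ_m − ρ_c).
a = d (ρ_c − ρ_w)/(ρ_m − ρ_c) = 4.41 km × 1.83/0.34 = 23.7 km.

23.7 km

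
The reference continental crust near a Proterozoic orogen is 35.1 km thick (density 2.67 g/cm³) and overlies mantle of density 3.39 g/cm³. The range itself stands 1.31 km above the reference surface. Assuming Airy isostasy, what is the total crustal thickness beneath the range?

41.3 km

Root depth r = h ρ_c / (ρ_m − ρ_c) = 1.31 km × 2.67 / 0.72 = 4.858 km.
Total thickness = T + h + r = 35.1 km + 1.31 km + 4.858 km = 41.3 km.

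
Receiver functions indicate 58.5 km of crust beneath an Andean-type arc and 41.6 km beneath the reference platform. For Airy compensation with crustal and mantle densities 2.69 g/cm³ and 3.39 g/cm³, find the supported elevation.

3.49 km

Excess crust Δ = 58.5 km − 41.6 km = 16.9 km, split between elevation h and root r with h + r = Δ.
Airy balance ρ_c h = (ρ_m − ρ_c) r gives r = h ρ_c/(ρ_m − ρ_c), so h (1 + ρ_c/(ρ_m − ρ_c)) = Δ, i.e. h = Δ (ρ_m − ρ_c)/ρ_m.
h = 16.9 km × 0.7/3.39 = 3.49 km.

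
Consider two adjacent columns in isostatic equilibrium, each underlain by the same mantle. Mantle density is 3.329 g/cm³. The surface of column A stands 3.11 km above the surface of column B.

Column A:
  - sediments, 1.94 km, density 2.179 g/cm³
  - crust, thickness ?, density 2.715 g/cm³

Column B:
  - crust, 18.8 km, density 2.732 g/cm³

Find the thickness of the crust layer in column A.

Take the compensation level at the base of the deeper column (depth z_c below the surface of column A) and equate Σ ρ_i t_i down to z_c; mantle fills any gap and the z_c terms cancel.
Column A: 1.94×2.179 + x×2.715 + (z_c − 1.94 − x)×3.329
Column B: 3.11×0 + 18.8×2.732 + (z_c − 3.11 − 18.8)×3.329
The z_c×3.329 term appears on both sides and cancels. Collect the known terms of each column as K = Σ(ρt)_known − 3.329 × (depth of known layers): K_A = 4.22726 − 3.329×1.94 = −2.231; K_B = 51.3616 − 3.329×(3.11 + 18.8) = −21.57679.
Balance: K_A − x×(3.329 − 2.715) = K_B, so x = (K_A − K_B)/(3.329 − 2.715) = 19.3458/0.614 = 31.5 km.

31.5 km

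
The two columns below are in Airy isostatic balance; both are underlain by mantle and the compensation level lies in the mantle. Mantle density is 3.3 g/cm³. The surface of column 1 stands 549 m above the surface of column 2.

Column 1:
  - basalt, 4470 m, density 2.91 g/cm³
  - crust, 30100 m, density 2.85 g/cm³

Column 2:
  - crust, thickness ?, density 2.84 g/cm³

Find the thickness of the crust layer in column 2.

29300 m

Take the compensation level at the base of the deeper column (depth z_c below the surface of column 1) and equate Σ ρ_i t_i down to z_c; mantle fills any gap and the z_c terms cancel.
Column 1: 4470×2.91 + 30100×2.85 + (z_c − 34570)×3.3
Column 2: 549×0 + x×2.84 + (z_c − 549 − 0 − x)×3.3
The z_c×3.3 term appears on both sides and cancels. Collect the known terms of each column as K = Σ(ρt)_known − 3.3 × (depth of known layers): K_1 = 98792.7 − 3.3×34570 = −15288.3; K_2 = 0 − 3.3×(549 + 0) = −1811.7.
Balance: K_1 = K_2 − x×(3.3 − 2.84), so x = (K_2 − K_1)/(3.3 − 2.84) = 13476.6/0.46 = 29300 m.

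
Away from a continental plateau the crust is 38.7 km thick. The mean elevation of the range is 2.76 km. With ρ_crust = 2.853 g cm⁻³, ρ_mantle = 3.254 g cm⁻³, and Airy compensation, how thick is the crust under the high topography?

Root depth r = h ρ_c / (ρ_m − ρ_c) = 2.76 km × 2.853 / 0.401 = 19.64 km.
Total thickness = T + h + r = 38.7 km + 2.76 km + 19.64 km = 61.1 km.

61.1 km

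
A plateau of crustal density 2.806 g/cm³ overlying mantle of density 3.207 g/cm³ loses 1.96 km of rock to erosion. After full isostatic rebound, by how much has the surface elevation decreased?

Rebound u = e ρ_c/ρ_m = 1.96 km × 2.806/3.207 = 1.715 km.
Net surface drop = e − u = 1.96 km − 1.715 km = e (ρ_m − ρ_c)/ρ_m = 0.245 km.

0.245 km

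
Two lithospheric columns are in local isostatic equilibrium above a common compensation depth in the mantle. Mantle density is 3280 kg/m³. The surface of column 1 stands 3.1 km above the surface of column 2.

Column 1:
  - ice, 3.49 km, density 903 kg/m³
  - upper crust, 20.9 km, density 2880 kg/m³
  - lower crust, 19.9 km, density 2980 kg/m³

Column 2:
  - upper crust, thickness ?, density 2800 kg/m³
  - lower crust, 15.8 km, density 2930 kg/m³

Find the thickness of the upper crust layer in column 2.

Take the compensation level at the base of the deeper column (depth z_c below the surface of column 1) and equate Σ ρ_i t_i down to z_c; mantle fills any gap and the z_c terms cancel.
Column 1: 3.49×903 + 20.9×2880 + 19.9×2980 + (z_c − 44.29)×3280
Column 2: 3.1×0 + x×2800 + 15.8×2930 + (z_c − 3.1 − 15.8 − x)×3280
The z_c×3280 term appears on both sides and cancels. Collect the known terms of each column as K = Σ(ρt)_known − 3280 × (depth of known layers): K_1 = 122645.47 − 3280×44.29 = −22625.73; K_2 = 46294 − 3280×(3.1 + 15.8) = −15698.
Balance: K_1 = K_2 − x×(3280 − 2800), so x = (K_2 − K_1)/(3280 − 2800) = 6927.73/480 = 14.4 km.

14.4 km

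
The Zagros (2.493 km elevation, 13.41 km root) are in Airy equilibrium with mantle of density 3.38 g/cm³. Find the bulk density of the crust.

ρ_c h = (ρ_m − ρ_c) r → ρ_c (h + r) = ρ_m r → ρ_c = ρ_m r / (h + r).
ρ_c = 3.38 × 13.41 km / (2.493 km + 13.41 km) = 2.85 g/cm³.

2.85 g/cm³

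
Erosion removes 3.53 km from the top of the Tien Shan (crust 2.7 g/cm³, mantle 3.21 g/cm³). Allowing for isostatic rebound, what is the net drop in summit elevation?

Rebound u = e ρ_c/ρ_m = 3.53 km × 2.7/3.21 = 2.969 km.
Net surface drop = e − u = 3.53 km − 2.969 km = e (ρ_m − ρ_c)/ρ_m = 0.561 km.

0.561 km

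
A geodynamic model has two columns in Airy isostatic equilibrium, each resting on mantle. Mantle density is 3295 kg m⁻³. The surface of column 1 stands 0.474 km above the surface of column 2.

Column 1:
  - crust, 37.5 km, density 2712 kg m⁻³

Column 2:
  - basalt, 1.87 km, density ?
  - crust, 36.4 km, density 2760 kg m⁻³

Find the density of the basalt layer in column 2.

Take the compensation level at the base of the deeper column (depth z_c below the surface of column 1) and equate Σ ρ_i t_i down to z_c; mantle fills any gap and the z_c terms cancel.
Column 1: 37.5×2712 + (z_c − 37.5)×3295
Column 2: 0.474×0 + 1.87×ρ + 36.4×2760 + (z_c − 0.474 − 38.27)×3295
The z_c×3295 term appears on both sides and cancels. Collect the known terms of each column as K = Σ(ρt)_known − 3295 × (depth of known layers): K_1 = 101700 − 3295×37.5 = −21862.5; K_2 = 100464 − 3295×(0.474 + 38.27) = −27197.48.
Balance: K_1 = K_2 + 1.87×ρ, so ρ = (K_1 − K_2)/1.87 = 5334.98/1.87 = 2850 kg m⁻³.

2850 kg m⁻³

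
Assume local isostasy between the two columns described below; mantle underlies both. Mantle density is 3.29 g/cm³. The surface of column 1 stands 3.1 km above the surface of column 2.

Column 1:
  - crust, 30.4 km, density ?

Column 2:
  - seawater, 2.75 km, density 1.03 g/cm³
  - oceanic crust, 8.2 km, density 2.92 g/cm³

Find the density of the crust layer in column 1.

2.65 g/cm³

Take the compensation level at the base of the deeper column (depth z_c below the surface of column 1) and equate Σ ρ_i t_i down to z_c; mantle fills any gap and the z_c terms cancel.
Column 1: 30.4×ρ + (z_c − 30.4)×3.29
Column 2: 3.1×0 + 2.75×1.03 + 8.2×2.92 + (z_c − 3.1 − 10.95)×3.29
The z_c×3.29 term appears on both sides and cancels. Collect the known terms of each column as K = Σ(ρt)_known − 3.29 × (depth of known layers): K_1 = 0 − 3.29×30.4 = −100.016; K_2 = 26.7765 − 3.29×(3.1 + 10.95) = −19.448.
Balance: K_1 + 30.4×ρ = K_2, so ρ = (K_2 − K_1)/30.4 = 80.568/30.4 = 2.65 g/cm³.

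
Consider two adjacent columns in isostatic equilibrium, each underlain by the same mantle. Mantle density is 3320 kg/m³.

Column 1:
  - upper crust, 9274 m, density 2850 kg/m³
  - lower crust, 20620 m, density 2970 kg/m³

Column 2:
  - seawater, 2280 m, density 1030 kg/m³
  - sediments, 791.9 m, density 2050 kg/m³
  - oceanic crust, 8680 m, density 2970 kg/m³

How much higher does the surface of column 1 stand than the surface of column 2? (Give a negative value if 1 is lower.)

696 m

For any compensation level in the mantle, the mantle terms cancel and isostasy reduces to e = (Σt_1 − Σt_2) − (Σ(ρt)_1 − Σ(ρt)_2) / ρ_m.
Σt_1 = 29894 m; Σt_2 = 11751.9 m; Σ(ρt)_1 = 87672300; Σ(ρt)_2 = 29751395 (in m·kg/m³).
e = (29894 − 11751.9) − (87672300 − 29751395) / 3320 = 696 m.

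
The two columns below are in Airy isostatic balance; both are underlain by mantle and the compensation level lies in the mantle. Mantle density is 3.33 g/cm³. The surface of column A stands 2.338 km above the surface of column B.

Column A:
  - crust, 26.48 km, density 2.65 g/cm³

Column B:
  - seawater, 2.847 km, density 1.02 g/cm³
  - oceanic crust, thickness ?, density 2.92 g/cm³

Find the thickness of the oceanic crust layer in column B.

Take the compensation level at the base of the deeper column (depth z_c below the surface of column A) and equate Σ ρ_i t_i down to z_c; mantle fills any gap and the z_c terms cancel.
Column A: 26.48×2.65 + (z_c − 26.48)×3.33
Column B: 2.338×0 + 2.847×1.02 + x×2.92 + (z_c − 2.338 − 2.847 − x)×3.33
The z_c×3.33 term appears on both sides and cancels. Collect the known terms of each column as K = Σ(ρt)_known − 3.33 × (depth of known layers): K_A = 70.172 − 3.33×26.48 = −18.0064; K_B = 2.90394 − 3.33×(2.338 + 2.847) = −14.36211.
Balance: K_A = K_B − x×(3.33 − 2.92), so x = (K_B − K_A)/(3.33 − 2.92) = 3.64429/0.41 = 8.89 km.

8.89 km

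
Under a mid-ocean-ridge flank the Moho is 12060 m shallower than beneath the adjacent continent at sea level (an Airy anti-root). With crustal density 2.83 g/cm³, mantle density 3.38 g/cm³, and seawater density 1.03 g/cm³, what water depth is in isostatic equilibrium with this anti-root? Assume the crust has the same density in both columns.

Replacing a thickness d of crust by seawater at the top must be balanced by replacing crust with mantle at the base: d (ρ_c − ρ_w) = a (ρ_m − ρ_c).
d = a (ρ_m − ρ_c)/(ρ_c − ρ_w) = 12060 m × 0.55/1.8 = 3680 m.

3680 m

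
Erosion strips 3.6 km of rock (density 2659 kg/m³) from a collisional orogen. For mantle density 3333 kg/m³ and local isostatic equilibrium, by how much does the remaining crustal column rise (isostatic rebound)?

2.87 km

Unloading: uplift u = e ρ_c/ρ_m = 3.6 km × 2659/3333 = 2.87 km.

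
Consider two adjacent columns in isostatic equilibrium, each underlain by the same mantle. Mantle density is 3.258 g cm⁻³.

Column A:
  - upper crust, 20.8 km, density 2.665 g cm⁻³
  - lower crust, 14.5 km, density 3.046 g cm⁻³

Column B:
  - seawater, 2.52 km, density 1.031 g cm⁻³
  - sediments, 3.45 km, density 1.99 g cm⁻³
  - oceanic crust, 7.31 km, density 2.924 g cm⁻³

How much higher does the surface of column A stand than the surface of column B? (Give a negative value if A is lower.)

0.915 km

For any compensation level in the mantle, the mantle terms cancel and isostasy reduces to e = (Σt_A − Σt_B) − (Σ(ρt)_A − Σ(ρt)_B) / ρ_m.
Σt_A = 35.3 km; Σt_B = 13.28 km; Σ(ρt)_A = 99.599; Σ(ρt)_B = 30.83806 (in km·g cm⁻³).
e = (35.3 − 13.28) − (99.599 − 30.83806) / 3.258 = 0.915 km.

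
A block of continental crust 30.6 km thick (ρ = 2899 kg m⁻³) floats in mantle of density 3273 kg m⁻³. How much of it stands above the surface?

3.5 km

Floating equilibrium: submerged depth d = t ρ_obj/ρ_fluid = 30.6 km × 2899/3273 = 27.1 km.
Freeboard = t − d = 30.6 km − 27.1 km = 3.5 km.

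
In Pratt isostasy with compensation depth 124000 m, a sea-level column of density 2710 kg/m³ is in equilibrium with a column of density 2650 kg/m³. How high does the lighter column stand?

ρ_ref D = ρ (D + h) → h = D (ρ_ref − ρ)/ρ.
h = 124000 m × (2710 − 2650)/2650 = 2810 m.

2810 m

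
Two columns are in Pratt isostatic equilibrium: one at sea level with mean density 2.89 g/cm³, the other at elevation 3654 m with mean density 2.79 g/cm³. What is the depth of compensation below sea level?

102000 m

ρ_ref D = ρ (D + h) → D (ρ_ref − ρ) = ρ h.
D = ρ h/(ρ_ref − ρ) = 2.79 × 3654 m/(2.89 − 2.79) = 102000 m.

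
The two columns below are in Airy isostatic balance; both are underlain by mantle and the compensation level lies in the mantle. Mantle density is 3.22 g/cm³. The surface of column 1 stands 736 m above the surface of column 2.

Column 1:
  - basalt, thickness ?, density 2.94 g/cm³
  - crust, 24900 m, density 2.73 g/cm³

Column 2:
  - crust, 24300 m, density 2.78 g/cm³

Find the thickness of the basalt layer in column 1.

Take the compensation level at the base of the deeper column (depth z_c below the surface of column 1) and equate Σ ρ_i t_i down to z_c; mantle fills any gap and the z_c terms cancel.
Column 1: x×2.94 + 24900×2.73 + (z_c − 24900 − x)×3.22
Column 2: 736×0 + 24300×2.78 + (z_c − 736 − 24300)×3.22
The z_c×3.22 term appears on both sides and cancels. Collect the known terms of each column as K = Σ(ρt)_known − 3.22 × (depth of known layers): K_1 = 67977 − 3.22×24900 = −12201; K_2 = 67554 − 3.22×(736 + 24300) = −13061.92.
Balance: K_1 − x×(3.22 − 2.94) = K_2, so x = (K_1 − K_2)/(3.22 − 2.94) = 860.92/0.28 = 3070 m.

3070 m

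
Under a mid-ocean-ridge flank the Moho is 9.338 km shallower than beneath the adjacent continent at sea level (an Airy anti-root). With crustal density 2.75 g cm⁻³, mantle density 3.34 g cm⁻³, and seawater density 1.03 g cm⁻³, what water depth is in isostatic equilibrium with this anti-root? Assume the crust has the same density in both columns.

3.2 km

Replacing a thickness d of crust by seawater at the top must be balanced by replacing crust with mantle at the base: d (ρ_c − ρ_w) = a (ρ_m − ρ_c).
d = a (ρ_m − ρ_c)/(ρ_c − ρ_w) = 9.338 km × 0.59/1.72 = 3.2 km.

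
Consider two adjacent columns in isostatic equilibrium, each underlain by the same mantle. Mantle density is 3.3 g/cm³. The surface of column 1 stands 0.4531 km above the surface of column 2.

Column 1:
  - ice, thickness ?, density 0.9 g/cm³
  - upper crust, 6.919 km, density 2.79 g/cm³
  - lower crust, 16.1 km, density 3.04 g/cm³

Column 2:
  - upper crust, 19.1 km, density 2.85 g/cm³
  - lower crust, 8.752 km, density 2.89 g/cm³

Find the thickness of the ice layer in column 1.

2.48 km

Take the compensation level at the base of the deeper column (depth z_c below the surface of column 1) and equate Σ ρ_i t_i down to z_c; mantle fills any gap and the z_c terms cancel.
Column 1: x×0.9 + 6.919×2.79 + 16.1×3.04 + (z_c − 23.019 − x)×3.3
Column 2: 0.4531×0 + 19.1×2.85 + 8.752×2.89 + (z_c − 0.4531 − 27.852)×3.3
The z_c×3.3 term appears on both sides and cancels. Collect the known terms of each column as K = Σ(ρt)_known − 3.3 × (depth of known layers): K_1 = 68.24801 − 3.3×23.019 = −7.71469; K_2 = 79.72828 − 3.3×(0.4531 + 27.852) = −13.67855.
Balance: K_1 − x×(3.3 − 0.9) = K_2, so x = (K_1 − K_2)/(3.3 − 0.9) = 5.96386/2.4 = 2.48 km.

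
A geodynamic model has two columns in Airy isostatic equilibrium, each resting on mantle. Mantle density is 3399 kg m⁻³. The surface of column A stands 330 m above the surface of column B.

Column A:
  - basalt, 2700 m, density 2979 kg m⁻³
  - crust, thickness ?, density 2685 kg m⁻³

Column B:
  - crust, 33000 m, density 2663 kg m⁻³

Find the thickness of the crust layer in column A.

34000 m

Take the compensation level at the base of the deeper column (depth z_c below the surface of column A) and equate Σ ρ_i t_i down to z_c; mantle fills any gap and the z_c terms cancel.
Column A: 2700×2979 + x×2685 + (z_c − 2700 − x)×3399
Column B: 330×0 + 33000×2663 + (z_c − 330 − 33000)×3399
The z_c×3399 term appears on both sides and cancels. Collect the known terms of each column as K = Σ(ρt)_known − 3399 × (depth of known layers): K_A = 8043300 − 3399×2700 = −1134000; K_B = 87879000 − 3399×(330 + 33000) = −25409670.
Balance: K_A − x×(3399 − 2685) = K_B, so x = (K_A − K_B)/(3399 − 2685) = 24275700/714 = 34000 m.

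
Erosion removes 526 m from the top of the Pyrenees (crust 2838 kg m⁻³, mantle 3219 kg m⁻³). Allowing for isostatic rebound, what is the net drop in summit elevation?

Rebound u = e ρ_c/ρ_m = 526 m × 2838/3219 = 463.7 m.
Net surface drop = e − u = 526 m − 463.7 m = e (ρ_m − ρ_c)/ρ_m = 62.3 m.

62.3 m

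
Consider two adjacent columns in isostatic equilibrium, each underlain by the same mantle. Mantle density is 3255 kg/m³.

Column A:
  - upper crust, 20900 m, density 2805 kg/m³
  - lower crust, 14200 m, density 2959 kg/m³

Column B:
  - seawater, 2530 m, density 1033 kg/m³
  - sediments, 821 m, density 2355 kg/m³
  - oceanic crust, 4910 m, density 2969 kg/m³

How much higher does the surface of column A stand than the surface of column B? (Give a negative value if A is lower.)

For any compensation level in the mantle, the mantle terms cancel and isostasy reduces to e = (Σt_A − Σt_B) − (Σ(ρt)_A − Σ(ρt)_B) / ρ_m.
Σt_A = 35100 m; Σt_B = 8261 m; Σ(ρt)_A = 100642300; Σ(ρt)_B = 19124735 (in m·kg/m³).
e = (35100 − 8261) − (100642300 − 19124735) / 3255 = 1800 m.

1800 m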